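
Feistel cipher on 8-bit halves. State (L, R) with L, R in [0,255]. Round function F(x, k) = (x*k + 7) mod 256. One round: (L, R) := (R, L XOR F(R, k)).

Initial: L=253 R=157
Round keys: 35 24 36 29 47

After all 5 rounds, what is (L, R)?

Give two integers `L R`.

Answer: 177 138

Derivation:
Round 1 (k=35): L=157 R=131
Round 2 (k=24): L=131 R=210
Round 3 (k=36): L=210 R=12
Round 4 (k=29): L=12 R=177
Round 5 (k=47): L=177 R=138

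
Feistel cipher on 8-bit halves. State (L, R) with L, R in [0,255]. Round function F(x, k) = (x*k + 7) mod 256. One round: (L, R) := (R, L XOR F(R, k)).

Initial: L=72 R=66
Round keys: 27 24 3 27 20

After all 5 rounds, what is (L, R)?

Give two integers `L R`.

Answer: 13 128

Derivation:
Round 1 (k=27): L=66 R=181
Round 2 (k=24): L=181 R=189
Round 3 (k=3): L=189 R=139
Round 4 (k=27): L=139 R=13
Round 5 (k=20): L=13 R=128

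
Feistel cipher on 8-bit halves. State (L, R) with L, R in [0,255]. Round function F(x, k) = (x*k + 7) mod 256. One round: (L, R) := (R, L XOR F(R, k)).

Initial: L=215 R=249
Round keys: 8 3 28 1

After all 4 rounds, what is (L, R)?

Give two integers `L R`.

Round 1 (k=8): L=249 R=24
Round 2 (k=3): L=24 R=182
Round 3 (k=28): L=182 R=247
Round 4 (k=1): L=247 R=72

Answer: 247 72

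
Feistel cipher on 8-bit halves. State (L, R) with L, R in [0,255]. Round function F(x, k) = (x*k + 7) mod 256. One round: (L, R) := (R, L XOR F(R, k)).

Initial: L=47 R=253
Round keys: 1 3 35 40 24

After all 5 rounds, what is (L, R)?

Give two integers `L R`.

Round 1 (k=1): L=253 R=43
Round 2 (k=3): L=43 R=117
Round 3 (k=35): L=117 R=45
Round 4 (k=40): L=45 R=122
Round 5 (k=24): L=122 R=90

Answer: 122 90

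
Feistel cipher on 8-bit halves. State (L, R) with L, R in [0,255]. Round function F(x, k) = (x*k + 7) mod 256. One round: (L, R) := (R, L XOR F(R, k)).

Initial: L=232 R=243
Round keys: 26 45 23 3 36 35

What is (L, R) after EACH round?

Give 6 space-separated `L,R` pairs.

Answer: 243,93 93,147 147,97 97,185 185,106 106,60

Derivation:
Round 1 (k=26): L=243 R=93
Round 2 (k=45): L=93 R=147
Round 3 (k=23): L=147 R=97
Round 4 (k=3): L=97 R=185
Round 5 (k=36): L=185 R=106
Round 6 (k=35): L=106 R=60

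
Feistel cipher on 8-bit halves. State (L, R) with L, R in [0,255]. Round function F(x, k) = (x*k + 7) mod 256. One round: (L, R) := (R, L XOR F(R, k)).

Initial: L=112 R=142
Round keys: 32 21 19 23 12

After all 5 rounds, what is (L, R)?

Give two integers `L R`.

Round 1 (k=32): L=142 R=183
Round 2 (k=21): L=183 R=132
Round 3 (k=19): L=132 R=100
Round 4 (k=23): L=100 R=135
Round 5 (k=12): L=135 R=63

Answer: 135 63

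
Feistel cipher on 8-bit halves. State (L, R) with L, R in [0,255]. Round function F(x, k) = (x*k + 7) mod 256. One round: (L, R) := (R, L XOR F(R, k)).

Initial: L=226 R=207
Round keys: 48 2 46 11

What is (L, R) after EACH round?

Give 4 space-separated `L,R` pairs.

Answer: 207,53 53,190 190,30 30,239

Derivation:
Round 1 (k=48): L=207 R=53
Round 2 (k=2): L=53 R=190
Round 3 (k=46): L=190 R=30
Round 4 (k=11): L=30 R=239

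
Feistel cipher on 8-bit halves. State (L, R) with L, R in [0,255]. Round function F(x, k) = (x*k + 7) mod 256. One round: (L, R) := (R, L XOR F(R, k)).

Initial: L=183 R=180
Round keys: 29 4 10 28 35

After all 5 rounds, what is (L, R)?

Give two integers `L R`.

Round 1 (k=29): L=180 R=220
Round 2 (k=4): L=220 R=195
Round 3 (k=10): L=195 R=121
Round 4 (k=28): L=121 R=128
Round 5 (k=35): L=128 R=254

Answer: 128 254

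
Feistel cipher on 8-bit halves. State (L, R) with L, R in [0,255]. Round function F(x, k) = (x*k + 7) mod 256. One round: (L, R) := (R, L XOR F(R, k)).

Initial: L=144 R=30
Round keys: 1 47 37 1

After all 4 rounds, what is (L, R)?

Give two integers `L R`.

Round 1 (k=1): L=30 R=181
Round 2 (k=47): L=181 R=92
Round 3 (k=37): L=92 R=230
Round 4 (k=1): L=230 R=177

Answer: 230 177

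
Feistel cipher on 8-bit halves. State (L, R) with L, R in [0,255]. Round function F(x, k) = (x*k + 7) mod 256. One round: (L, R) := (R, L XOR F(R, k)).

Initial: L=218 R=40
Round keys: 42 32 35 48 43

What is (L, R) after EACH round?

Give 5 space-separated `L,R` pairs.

Answer: 40,77 77,143 143,217 217,56 56,182

Derivation:
Round 1 (k=42): L=40 R=77
Round 2 (k=32): L=77 R=143
Round 3 (k=35): L=143 R=217
Round 4 (k=48): L=217 R=56
Round 5 (k=43): L=56 R=182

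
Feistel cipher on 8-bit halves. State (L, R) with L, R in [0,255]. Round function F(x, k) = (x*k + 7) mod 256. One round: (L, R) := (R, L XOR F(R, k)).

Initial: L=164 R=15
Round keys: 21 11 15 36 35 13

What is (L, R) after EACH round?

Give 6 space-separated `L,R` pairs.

Round 1 (k=21): L=15 R=230
Round 2 (k=11): L=230 R=230
Round 3 (k=15): L=230 R=103
Round 4 (k=36): L=103 R=101
Round 5 (k=35): L=101 R=177
Round 6 (k=13): L=177 R=97

Answer: 15,230 230,230 230,103 103,101 101,177 177,97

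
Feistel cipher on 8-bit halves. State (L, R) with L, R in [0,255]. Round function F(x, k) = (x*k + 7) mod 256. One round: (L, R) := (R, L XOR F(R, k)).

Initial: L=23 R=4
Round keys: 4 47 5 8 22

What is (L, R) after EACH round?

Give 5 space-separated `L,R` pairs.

Answer: 4,0 0,3 3,22 22,180 180,105

Derivation:
Round 1 (k=4): L=4 R=0
Round 2 (k=47): L=0 R=3
Round 3 (k=5): L=3 R=22
Round 4 (k=8): L=22 R=180
Round 5 (k=22): L=180 R=105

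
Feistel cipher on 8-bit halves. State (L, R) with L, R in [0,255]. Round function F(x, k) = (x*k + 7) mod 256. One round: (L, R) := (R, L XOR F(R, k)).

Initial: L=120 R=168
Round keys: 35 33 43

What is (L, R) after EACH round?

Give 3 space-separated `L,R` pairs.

Answer: 168,135 135,198 198,206

Derivation:
Round 1 (k=35): L=168 R=135
Round 2 (k=33): L=135 R=198
Round 3 (k=43): L=198 R=206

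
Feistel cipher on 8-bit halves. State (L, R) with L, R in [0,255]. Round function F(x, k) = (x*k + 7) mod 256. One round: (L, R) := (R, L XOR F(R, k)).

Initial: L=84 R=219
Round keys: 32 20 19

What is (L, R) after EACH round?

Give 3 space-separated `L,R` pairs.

Round 1 (k=32): L=219 R=51
Round 2 (k=20): L=51 R=216
Round 3 (k=19): L=216 R=60

Answer: 219,51 51,216 216,60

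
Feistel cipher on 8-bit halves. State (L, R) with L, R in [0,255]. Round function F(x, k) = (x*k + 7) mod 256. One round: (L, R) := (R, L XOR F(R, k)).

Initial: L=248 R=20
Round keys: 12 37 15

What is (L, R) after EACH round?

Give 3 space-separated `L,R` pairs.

Round 1 (k=12): L=20 R=15
Round 2 (k=37): L=15 R=38
Round 3 (k=15): L=38 R=78

Answer: 20,15 15,38 38,78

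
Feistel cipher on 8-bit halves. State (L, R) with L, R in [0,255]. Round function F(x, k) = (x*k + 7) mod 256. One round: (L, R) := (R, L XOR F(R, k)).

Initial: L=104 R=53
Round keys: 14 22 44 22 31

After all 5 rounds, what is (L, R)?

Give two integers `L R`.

Answer: 115 118

Derivation:
Round 1 (k=14): L=53 R=133
Round 2 (k=22): L=133 R=64
Round 3 (k=44): L=64 R=130
Round 4 (k=22): L=130 R=115
Round 5 (k=31): L=115 R=118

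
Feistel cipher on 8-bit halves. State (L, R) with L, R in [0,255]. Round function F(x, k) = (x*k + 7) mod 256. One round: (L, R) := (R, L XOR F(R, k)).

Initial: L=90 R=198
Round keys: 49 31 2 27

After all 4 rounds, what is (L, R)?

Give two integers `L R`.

Round 1 (k=49): L=198 R=183
Round 2 (k=31): L=183 R=246
Round 3 (k=2): L=246 R=68
Round 4 (k=27): L=68 R=197

Answer: 68 197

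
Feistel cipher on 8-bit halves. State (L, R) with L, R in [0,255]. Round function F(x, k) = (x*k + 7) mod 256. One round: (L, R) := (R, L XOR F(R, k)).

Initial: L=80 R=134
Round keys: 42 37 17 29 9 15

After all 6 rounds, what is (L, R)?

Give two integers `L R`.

Answer: 62 34

Derivation:
Round 1 (k=42): L=134 R=83
Round 2 (k=37): L=83 R=128
Round 3 (k=17): L=128 R=212
Round 4 (k=29): L=212 R=139
Round 5 (k=9): L=139 R=62
Round 6 (k=15): L=62 R=34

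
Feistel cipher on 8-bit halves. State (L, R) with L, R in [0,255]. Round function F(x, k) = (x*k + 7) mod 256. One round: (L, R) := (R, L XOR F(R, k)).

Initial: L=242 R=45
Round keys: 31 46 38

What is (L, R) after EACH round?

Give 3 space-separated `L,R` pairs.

Round 1 (k=31): L=45 R=136
Round 2 (k=46): L=136 R=90
Round 3 (k=38): L=90 R=235

Answer: 45,136 136,90 90,235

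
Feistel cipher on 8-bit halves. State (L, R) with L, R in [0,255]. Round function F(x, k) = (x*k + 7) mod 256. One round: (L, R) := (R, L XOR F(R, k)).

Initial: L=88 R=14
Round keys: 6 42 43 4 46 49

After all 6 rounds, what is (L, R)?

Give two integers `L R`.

Round 1 (k=6): L=14 R=3
Round 2 (k=42): L=3 R=139
Round 3 (k=43): L=139 R=99
Round 4 (k=4): L=99 R=24
Round 5 (k=46): L=24 R=52
Round 6 (k=49): L=52 R=227

Answer: 52 227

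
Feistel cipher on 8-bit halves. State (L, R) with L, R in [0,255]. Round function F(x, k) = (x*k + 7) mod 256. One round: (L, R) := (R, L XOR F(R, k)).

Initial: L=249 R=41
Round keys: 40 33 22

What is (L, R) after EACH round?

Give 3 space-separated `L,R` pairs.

Round 1 (k=40): L=41 R=150
Round 2 (k=33): L=150 R=116
Round 3 (k=22): L=116 R=105

Answer: 41,150 150,116 116,105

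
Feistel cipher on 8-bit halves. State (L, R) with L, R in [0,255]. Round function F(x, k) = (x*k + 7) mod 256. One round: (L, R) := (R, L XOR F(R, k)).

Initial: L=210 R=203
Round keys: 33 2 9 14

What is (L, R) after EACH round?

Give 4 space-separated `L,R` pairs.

Round 1 (k=33): L=203 R=224
Round 2 (k=2): L=224 R=12
Round 3 (k=9): L=12 R=147
Round 4 (k=14): L=147 R=29

Answer: 203,224 224,12 12,147 147,29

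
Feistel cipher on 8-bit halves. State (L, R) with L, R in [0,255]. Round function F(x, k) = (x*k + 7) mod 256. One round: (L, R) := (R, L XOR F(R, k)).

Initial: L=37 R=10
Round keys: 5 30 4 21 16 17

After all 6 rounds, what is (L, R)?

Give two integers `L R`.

Round 1 (k=5): L=10 R=28
Round 2 (k=30): L=28 R=69
Round 3 (k=4): L=69 R=7
Round 4 (k=21): L=7 R=223
Round 5 (k=16): L=223 R=240
Round 6 (k=17): L=240 R=40

Answer: 240 40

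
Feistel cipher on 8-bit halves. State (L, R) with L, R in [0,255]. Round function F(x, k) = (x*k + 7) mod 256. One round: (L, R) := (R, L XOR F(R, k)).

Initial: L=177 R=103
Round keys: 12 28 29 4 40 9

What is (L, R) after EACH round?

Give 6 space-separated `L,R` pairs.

Round 1 (k=12): L=103 R=106
Round 2 (k=28): L=106 R=248
Round 3 (k=29): L=248 R=117
Round 4 (k=4): L=117 R=35
Round 5 (k=40): L=35 R=10
Round 6 (k=9): L=10 R=66

Answer: 103,106 106,248 248,117 117,35 35,10 10,66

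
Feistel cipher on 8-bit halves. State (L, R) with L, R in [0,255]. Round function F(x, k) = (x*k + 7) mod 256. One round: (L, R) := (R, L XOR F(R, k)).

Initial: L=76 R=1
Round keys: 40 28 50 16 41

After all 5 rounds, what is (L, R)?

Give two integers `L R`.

Answer: 93 20

Derivation:
Round 1 (k=40): L=1 R=99
Round 2 (k=28): L=99 R=218
Round 3 (k=50): L=218 R=248
Round 4 (k=16): L=248 R=93
Round 5 (k=41): L=93 R=20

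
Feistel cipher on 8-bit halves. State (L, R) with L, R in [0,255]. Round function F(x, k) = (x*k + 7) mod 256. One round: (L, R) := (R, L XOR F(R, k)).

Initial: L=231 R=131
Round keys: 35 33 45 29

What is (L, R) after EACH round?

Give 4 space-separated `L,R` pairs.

Round 1 (k=35): L=131 R=23
Round 2 (k=33): L=23 R=125
Round 3 (k=45): L=125 R=23
Round 4 (k=29): L=23 R=223

Answer: 131,23 23,125 125,23 23,223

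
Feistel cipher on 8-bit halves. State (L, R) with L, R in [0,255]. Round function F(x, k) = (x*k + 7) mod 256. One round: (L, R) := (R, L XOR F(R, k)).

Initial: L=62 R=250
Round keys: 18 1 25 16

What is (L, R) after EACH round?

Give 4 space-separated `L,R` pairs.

Answer: 250,165 165,86 86,200 200,209

Derivation:
Round 1 (k=18): L=250 R=165
Round 2 (k=1): L=165 R=86
Round 3 (k=25): L=86 R=200
Round 4 (k=16): L=200 R=209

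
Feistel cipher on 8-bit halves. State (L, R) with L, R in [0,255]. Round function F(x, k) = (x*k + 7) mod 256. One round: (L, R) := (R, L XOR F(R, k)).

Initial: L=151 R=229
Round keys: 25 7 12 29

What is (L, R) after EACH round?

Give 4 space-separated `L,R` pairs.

Round 1 (k=25): L=229 R=243
Round 2 (k=7): L=243 R=73
Round 3 (k=12): L=73 R=128
Round 4 (k=29): L=128 R=206

Answer: 229,243 243,73 73,128 128,206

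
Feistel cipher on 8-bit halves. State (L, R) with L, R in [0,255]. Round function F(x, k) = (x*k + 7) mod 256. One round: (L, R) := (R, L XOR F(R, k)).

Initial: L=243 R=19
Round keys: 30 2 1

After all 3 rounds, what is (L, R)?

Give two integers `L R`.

Round 1 (k=30): L=19 R=178
Round 2 (k=2): L=178 R=120
Round 3 (k=1): L=120 R=205

Answer: 120 205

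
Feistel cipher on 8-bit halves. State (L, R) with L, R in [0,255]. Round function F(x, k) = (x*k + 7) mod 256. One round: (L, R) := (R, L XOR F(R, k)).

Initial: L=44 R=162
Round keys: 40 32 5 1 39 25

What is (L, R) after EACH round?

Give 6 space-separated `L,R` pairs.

Round 1 (k=40): L=162 R=123
Round 2 (k=32): L=123 R=197
Round 3 (k=5): L=197 R=155
Round 4 (k=1): L=155 R=103
Round 5 (k=39): L=103 R=35
Round 6 (k=25): L=35 R=21

Answer: 162,123 123,197 197,155 155,103 103,35 35,21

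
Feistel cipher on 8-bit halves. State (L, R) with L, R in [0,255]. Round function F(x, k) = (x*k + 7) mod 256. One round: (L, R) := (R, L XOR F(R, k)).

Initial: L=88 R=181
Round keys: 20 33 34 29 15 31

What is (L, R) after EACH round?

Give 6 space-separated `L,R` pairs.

Answer: 181,115 115,111 111,182 182,202 202,107 107,54

Derivation:
Round 1 (k=20): L=181 R=115
Round 2 (k=33): L=115 R=111
Round 3 (k=34): L=111 R=182
Round 4 (k=29): L=182 R=202
Round 5 (k=15): L=202 R=107
Round 6 (k=31): L=107 R=54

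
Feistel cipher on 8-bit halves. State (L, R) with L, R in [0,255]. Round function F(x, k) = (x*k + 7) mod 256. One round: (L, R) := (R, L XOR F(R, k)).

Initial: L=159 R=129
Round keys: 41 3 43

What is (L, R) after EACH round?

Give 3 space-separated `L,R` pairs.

Answer: 129,47 47,21 21,161

Derivation:
Round 1 (k=41): L=129 R=47
Round 2 (k=3): L=47 R=21
Round 3 (k=43): L=21 R=161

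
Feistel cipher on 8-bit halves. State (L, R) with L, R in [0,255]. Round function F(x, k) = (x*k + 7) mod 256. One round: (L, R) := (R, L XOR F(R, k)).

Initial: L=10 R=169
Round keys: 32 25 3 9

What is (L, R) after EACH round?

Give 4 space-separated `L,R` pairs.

Round 1 (k=32): L=169 R=45
Round 2 (k=25): L=45 R=197
Round 3 (k=3): L=197 R=123
Round 4 (k=9): L=123 R=159

Answer: 169,45 45,197 197,123 123,159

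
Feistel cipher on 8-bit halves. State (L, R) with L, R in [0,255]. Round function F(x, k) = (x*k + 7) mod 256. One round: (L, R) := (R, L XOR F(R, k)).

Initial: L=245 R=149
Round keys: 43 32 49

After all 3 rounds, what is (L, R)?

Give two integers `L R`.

Answer: 242 162

Derivation:
Round 1 (k=43): L=149 R=251
Round 2 (k=32): L=251 R=242
Round 3 (k=49): L=242 R=162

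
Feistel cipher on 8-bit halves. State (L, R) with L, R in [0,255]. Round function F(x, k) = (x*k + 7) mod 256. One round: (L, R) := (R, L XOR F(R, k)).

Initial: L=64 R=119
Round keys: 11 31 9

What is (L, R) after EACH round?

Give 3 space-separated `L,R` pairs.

Answer: 119,100 100,84 84,159

Derivation:
Round 1 (k=11): L=119 R=100
Round 2 (k=31): L=100 R=84
Round 3 (k=9): L=84 R=159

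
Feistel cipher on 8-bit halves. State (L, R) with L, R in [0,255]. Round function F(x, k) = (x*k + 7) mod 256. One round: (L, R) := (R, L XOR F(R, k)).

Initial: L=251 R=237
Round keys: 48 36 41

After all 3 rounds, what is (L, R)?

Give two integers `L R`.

Answer: 90 253

Derivation:
Round 1 (k=48): L=237 R=140
Round 2 (k=36): L=140 R=90
Round 3 (k=41): L=90 R=253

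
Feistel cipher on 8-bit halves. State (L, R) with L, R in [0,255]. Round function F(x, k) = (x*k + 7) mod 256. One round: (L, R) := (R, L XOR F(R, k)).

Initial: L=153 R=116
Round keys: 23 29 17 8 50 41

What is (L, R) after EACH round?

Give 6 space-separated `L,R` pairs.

Answer: 116,234 234,253 253,62 62,10 10,197 197,158

Derivation:
Round 1 (k=23): L=116 R=234
Round 2 (k=29): L=234 R=253
Round 3 (k=17): L=253 R=62
Round 4 (k=8): L=62 R=10
Round 5 (k=50): L=10 R=197
Round 6 (k=41): L=197 R=158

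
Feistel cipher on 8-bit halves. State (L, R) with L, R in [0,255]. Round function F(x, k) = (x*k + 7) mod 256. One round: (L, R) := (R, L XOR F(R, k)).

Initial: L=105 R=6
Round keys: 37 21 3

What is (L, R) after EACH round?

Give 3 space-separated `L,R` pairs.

Round 1 (k=37): L=6 R=140
Round 2 (k=21): L=140 R=133
Round 3 (k=3): L=133 R=26

Answer: 6,140 140,133 133,26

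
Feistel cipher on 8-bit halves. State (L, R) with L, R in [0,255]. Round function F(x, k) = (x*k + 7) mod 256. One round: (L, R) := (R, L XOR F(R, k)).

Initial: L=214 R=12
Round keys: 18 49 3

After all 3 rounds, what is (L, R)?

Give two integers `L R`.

Round 1 (k=18): L=12 R=9
Round 2 (k=49): L=9 R=204
Round 3 (k=3): L=204 R=98

Answer: 204 98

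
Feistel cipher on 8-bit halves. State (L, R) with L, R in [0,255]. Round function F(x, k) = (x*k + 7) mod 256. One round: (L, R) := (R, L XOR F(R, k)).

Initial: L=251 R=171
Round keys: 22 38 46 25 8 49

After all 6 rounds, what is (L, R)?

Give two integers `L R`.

Answer: 178 181

Derivation:
Round 1 (k=22): L=171 R=66
Round 2 (k=38): L=66 R=120
Round 3 (k=46): L=120 R=213
Round 4 (k=25): L=213 R=172
Round 5 (k=8): L=172 R=178
Round 6 (k=49): L=178 R=181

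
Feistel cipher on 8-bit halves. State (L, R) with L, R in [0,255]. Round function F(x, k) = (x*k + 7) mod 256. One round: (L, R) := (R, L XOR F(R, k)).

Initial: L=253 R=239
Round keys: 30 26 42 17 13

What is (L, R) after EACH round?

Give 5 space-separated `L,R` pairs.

Round 1 (k=30): L=239 R=244
Round 2 (k=26): L=244 R=32
Round 3 (k=42): L=32 R=179
Round 4 (k=17): L=179 R=202
Round 5 (k=13): L=202 R=250

Answer: 239,244 244,32 32,179 179,202 202,250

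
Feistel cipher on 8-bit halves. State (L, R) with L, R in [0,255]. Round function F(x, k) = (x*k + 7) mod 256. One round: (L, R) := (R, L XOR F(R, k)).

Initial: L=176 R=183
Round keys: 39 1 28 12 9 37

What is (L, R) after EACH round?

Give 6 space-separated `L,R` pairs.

Answer: 183,88 88,232 232,63 63,19 19,141 141,123

Derivation:
Round 1 (k=39): L=183 R=88
Round 2 (k=1): L=88 R=232
Round 3 (k=28): L=232 R=63
Round 4 (k=12): L=63 R=19
Round 5 (k=9): L=19 R=141
Round 6 (k=37): L=141 R=123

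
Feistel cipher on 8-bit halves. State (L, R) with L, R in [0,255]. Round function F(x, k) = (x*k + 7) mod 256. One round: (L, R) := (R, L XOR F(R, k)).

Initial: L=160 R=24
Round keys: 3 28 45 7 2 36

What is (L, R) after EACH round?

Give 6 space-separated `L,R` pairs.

Round 1 (k=3): L=24 R=239
Round 2 (k=28): L=239 R=51
Round 3 (k=45): L=51 R=17
Round 4 (k=7): L=17 R=77
Round 5 (k=2): L=77 R=176
Round 6 (k=36): L=176 R=138

Answer: 24,239 239,51 51,17 17,77 77,176 176,138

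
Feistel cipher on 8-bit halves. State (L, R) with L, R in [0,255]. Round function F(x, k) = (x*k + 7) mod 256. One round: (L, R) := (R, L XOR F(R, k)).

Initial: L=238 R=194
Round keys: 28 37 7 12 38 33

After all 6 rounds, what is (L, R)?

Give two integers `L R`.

Round 1 (k=28): L=194 R=209
Round 2 (k=37): L=209 R=254
Round 3 (k=7): L=254 R=40
Round 4 (k=12): L=40 R=25
Round 5 (k=38): L=25 R=149
Round 6 (k=33): L=149 R=37

Answer: 149 37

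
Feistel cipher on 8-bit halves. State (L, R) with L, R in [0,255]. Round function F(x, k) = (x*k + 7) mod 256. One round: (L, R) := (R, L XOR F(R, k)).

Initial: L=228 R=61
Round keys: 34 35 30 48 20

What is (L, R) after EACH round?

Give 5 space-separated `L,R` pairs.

Round 1 (k=34): L=61 R=197
Round 2 (k=35): L=197 R=203
Round 3 (k=30): L=203 R=20
Round 4 (k=48): L=20 R=12
Round 5 (k=20): L=12 R=227

Answer: 61,197 197,203 203,20 20,12 12,227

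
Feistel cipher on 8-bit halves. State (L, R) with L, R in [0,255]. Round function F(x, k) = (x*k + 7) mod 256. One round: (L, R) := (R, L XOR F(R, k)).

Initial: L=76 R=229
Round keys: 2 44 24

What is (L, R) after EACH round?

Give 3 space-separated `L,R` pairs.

Round 1 (k=2): L=229 R=157
Round 2 (k=44): L=157 R=230
Round 3 (k=24): L=230 R=10

Answer: 229,157 157,230 230,10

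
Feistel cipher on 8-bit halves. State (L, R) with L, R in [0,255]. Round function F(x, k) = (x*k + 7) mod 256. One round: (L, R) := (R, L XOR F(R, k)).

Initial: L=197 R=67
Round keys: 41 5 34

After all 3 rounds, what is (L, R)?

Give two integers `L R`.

Round 1 (k=41): L=67 R=7
Round 2 (k=5): L=7 R=105
Round 3 (k=34): L=105 R=254

Answer: 105 254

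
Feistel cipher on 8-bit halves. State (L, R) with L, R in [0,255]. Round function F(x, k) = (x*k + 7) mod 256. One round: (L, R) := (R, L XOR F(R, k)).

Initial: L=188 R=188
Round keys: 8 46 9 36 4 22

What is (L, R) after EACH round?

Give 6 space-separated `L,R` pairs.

Answer: 188,91 91,221 221,151 151,158 158,232 232,105

Derivation:
Round 1 (k=8): L=188 R=91
Round 2 (k=46): L=91 R=221
Round 3 (k=9): L=221 R=151
Round 4 (k=36): L=151 R=158
Round 5 (k=4): L=158 R=232
Round 6 (k=22): L=232 R=105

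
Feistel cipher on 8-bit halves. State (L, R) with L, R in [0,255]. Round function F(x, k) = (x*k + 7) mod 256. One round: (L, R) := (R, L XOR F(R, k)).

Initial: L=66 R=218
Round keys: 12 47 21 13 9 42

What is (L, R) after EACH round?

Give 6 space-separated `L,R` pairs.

Answer: 218,125 125,32 32,218 218,57 57,210 210,66

Derivation:
Round 1 (k=12): L=218 R=125
Round 2 (k=47): L=125 R=32
Round 3 (k=21): L=32 R=218
Round 4 (k=13): L=218 R=57
Round 5 (k=9): L=57 R=210
Round 6 (k=42): L=210 R=66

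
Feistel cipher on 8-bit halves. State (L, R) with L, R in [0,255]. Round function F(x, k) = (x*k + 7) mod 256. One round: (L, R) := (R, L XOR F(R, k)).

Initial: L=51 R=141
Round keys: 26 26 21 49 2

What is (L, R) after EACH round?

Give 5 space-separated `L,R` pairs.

Answer: 141,106 106,70 70,175 175,192 192,40

Derivation:
Round 1 (k=26): L=141 R=106
Round 2 (k=26): L=106 R=70
Round 3 (k=21): L=70 R=175
Round 4 (k=49): L=175 R=192
Round 5 (k=2): L=192 R=40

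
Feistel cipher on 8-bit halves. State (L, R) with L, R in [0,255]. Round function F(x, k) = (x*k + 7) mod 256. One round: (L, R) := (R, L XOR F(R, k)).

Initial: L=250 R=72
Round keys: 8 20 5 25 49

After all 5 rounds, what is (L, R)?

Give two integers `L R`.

Answer: 185 91

Derivation:
Round 1 (k=8): L=72 R=189
Round 2 (k=20): L=189 R=131
Round 3 (k=5): L=131 R=43
Round 4 (k=25): L=43 R=185
Round 5 (k=49): L=185 R=91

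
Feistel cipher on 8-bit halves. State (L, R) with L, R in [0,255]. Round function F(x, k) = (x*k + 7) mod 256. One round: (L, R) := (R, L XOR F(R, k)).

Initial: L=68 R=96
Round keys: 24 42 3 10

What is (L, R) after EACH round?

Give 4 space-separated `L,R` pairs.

Answer: 96,67 67,101 101,117 117,252

Derivation:
Round 1 (k=24): L=96 R=67
Round 2 (k=42): L=67 R=101
Round 3 (k=3): L=101 R=117
Round 4 (k=10): L=117 R=252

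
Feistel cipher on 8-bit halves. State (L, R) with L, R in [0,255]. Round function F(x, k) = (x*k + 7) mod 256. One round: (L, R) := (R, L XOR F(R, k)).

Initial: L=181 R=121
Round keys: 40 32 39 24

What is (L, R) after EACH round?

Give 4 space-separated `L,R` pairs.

Round 1 (k=40): L=121 R=90
Round 2 (k=32): L=90 R=62
Round 3 (k=39): L=62 R=35
Round 4 (k=24): L=35 R=113

Answer: 121,90 90,62 62,35 35,113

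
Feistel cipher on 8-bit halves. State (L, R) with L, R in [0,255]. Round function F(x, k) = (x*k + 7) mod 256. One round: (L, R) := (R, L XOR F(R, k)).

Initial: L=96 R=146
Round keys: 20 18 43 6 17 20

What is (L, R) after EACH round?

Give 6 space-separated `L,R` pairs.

Answer: 146,15 15,135 135,187 187,238 238,110 110,113

Derivation:
Round 1 (k=20): L=146 R=15
Round 2 (k=18): L=15 R=135
Round 3 (k=43): L=135 R=187
Round 4 (k=6): L=187 R=238
Round 5 (k=17): L=238 R=110
Round 6 (k=20): L=110 R=113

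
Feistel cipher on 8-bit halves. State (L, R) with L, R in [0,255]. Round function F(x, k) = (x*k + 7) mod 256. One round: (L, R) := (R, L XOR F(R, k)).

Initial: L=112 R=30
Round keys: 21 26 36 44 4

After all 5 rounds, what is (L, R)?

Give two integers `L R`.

Answer: 40 169

Derivation:
Round 1 (k=21): L=30 R=13
Round 2 (k=26): L=13 R=71
Round 3 (k=36): L=71 R=14
Round 4 (k=44): L=14 R=40
Round 5 (k=4): L=40 R=169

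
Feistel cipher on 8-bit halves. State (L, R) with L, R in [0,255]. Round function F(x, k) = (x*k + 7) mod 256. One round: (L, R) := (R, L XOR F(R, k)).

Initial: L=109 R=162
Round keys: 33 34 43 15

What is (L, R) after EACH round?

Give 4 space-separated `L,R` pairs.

Answer: 162,132 132,45 45,18 18,56

Derivation:
Round 1 (k=33): L=162 R=132
Round 2 (k=34): L=132 R=45
Round 3 (k=43): L=45 R=18
Round 4 (k=15): L=18 R=56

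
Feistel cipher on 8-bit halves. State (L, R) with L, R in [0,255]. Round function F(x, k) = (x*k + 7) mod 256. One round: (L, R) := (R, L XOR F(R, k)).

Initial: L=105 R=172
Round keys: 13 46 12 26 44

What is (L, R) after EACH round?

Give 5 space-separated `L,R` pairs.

Round 1 (k=13): L=172 R=170
Round 2 (k=46): L=170 R=63
Round 3 (k=12): L=63 R=81
Round 4 (k=26): L=81 R=126
Round 5 (k=44): L=126 R=254

Answer: 172,170 170,63 63,81 81,126 126,254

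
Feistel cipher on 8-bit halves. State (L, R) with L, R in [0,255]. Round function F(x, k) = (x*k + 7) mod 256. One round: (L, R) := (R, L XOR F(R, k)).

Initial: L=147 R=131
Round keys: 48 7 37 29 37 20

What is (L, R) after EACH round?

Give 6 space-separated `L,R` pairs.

Answer: 131,4 4,160 160,35 35,94 94,190 190,129

Derivation:
Round 1 (k=48): L=131 R=4
Round 2 (k=7): L=4 R=160
Round 3 (k=37): L=160 R=35
Round 4 (k=29): L=35 R=94
Round 5 (k=37): L=94 R=190
Round 6 (k=20): L=190 R=129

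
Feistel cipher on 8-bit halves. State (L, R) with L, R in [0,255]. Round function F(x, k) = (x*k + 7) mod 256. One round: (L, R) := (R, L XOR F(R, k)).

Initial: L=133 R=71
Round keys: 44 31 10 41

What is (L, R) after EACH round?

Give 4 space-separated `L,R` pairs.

Answer: 71,190 190,78 78,173 173,242

Derivation:
Round 1 (k=44): L=71 R=190
Round 2 (k=31): L=190 R=78
Round 3 (k=10): L=78 R=173
Round 4 (k=41): L=173 R=242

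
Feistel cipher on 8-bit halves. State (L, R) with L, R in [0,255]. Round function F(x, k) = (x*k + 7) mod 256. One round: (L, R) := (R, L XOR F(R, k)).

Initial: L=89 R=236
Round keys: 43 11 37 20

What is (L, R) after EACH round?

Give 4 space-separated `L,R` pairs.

Answer: 236,242 242,129 129,94 94,222

Derivation:
Round 1 (k=43): L=236 R=242
Round 2 (k=11): L=242 R=129
Round 3 (k=37): L=129 R=94
Round 4 (k=20): L=94 R=222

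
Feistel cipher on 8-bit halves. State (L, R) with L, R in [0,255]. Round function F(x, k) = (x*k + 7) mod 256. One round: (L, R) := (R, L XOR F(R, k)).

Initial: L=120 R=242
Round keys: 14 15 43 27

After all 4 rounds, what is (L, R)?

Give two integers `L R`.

Round 1 (k=14): L=242 R=59
Round 2 (k=15): L=59 R=142
Round 3 (k=43): L=142 R=218
Round 4 (k=27): L=218 R=139

Answer: 218 139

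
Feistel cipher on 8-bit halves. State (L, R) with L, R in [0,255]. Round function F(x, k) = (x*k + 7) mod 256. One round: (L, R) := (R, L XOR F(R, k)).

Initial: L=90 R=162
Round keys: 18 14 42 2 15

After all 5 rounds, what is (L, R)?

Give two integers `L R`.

Answer: 232 99

Derivation:
Round 1 (k=18): L=162 R=49
Round 2 (k=14): L=49 R=23
Round 3 (k=42): L=23 R=252
Round 4 (k=2): L=252 R=232
Round 5 (k=15): L=232 R=99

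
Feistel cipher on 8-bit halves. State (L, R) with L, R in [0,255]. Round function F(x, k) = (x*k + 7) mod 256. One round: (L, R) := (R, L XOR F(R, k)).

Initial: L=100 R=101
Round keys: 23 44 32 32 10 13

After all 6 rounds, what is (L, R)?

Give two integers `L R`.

Round 1 (k=23): L=101 R=126
Round 2 (k=44): L=126 R=202
Round 3 (k=32): L=202 R=57
Round 4 (k=32): L=57 R=237
Round 5 (k=10): L=237 R=112
Round 6 (k=13): L=112 R=90

Answer: 112 90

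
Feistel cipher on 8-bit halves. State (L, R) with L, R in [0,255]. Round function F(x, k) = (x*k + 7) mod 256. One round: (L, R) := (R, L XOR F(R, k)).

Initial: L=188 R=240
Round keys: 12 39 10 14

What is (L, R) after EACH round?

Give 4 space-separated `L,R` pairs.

Round 1 (k=12): L=240 R=251
Round 2 (k=39): L=251 R=180
Round 3 (k=10): L=180 R=244
Round 4 (k=14): L=244 R=235

Answer: 240,251 251,180 180,244 244,235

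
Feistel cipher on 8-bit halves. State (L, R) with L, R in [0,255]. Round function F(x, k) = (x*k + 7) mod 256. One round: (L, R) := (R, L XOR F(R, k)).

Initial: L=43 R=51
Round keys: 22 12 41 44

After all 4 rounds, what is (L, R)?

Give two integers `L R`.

Round 1 (k=22): L=51 R=66
Round 2 (k=12): L=66 R=44
Round 3 (k=41): L=44 R=81
Round 4 (k=44): L=81 R=223

Answer: 81 223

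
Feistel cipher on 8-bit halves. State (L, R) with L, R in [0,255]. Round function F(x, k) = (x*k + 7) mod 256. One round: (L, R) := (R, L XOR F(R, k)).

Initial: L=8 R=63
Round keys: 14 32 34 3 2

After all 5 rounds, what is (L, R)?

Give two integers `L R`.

Answer: 193 207

Derivation:
Round 1 (k=14): L=63 R=113
Round 2 (k=32): L=113 R=24
Round 3 (k=34): L=24 R=70
Round 4 (k=3): L=70 R=193
Round 5 (k=2): L=193 R=207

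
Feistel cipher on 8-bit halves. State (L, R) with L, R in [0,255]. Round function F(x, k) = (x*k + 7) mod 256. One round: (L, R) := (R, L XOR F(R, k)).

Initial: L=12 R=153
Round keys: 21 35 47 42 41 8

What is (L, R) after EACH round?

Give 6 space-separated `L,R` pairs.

Answer: 153,152 152,86 86,73 73,87 87,191 191,168

Derivation:
Round 1 (k=21): L=153 R=152
Round 2 (k=35): L=152 R=86
Round 3 (k=47): L=86 R=73
Round 4 (k=42): L=73 R=87
Round 5 (k=41): L=87 R=191
Round 6 (k=8): L=191 R=168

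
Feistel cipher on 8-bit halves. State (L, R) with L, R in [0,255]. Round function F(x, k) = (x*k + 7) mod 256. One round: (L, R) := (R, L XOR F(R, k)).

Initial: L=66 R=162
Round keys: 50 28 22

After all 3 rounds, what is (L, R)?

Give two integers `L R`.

Answer: 33 52

Derivation:
Round 1 (k=50): L=162 R=233
Round 2 (k=28): L=233 R=33
Round 3 (k=22): L=33 R=52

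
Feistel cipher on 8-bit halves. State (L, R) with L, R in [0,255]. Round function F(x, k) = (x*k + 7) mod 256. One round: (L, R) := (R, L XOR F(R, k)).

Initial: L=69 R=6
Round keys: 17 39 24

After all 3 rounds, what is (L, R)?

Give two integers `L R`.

Round 1 (k=17): L=6 R=40
Round 2 (k=39): L=40 R=25
Round 3 (k=24): L=25 R=119

Answer: 25 119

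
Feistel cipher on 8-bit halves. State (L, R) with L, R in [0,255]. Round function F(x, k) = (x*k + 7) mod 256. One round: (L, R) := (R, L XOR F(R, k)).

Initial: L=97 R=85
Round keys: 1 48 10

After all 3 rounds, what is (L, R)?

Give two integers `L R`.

Answer: 34 102

Derivation:
Round 1 (k=1): L=85 R=61
Round 2 (k=48): L=61 R=34
Round 3 (k=10): L=34 R=102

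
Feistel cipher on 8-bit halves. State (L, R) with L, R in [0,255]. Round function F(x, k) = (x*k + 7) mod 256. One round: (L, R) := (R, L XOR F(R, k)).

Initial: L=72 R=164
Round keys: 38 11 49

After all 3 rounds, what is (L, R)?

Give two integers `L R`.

Answer: 160 176

Derivation:
Round 1 (k=38): L=164 R=23
Round 2 (k=11): L=23 R=160
Round 3 (k=49): L=160 R=176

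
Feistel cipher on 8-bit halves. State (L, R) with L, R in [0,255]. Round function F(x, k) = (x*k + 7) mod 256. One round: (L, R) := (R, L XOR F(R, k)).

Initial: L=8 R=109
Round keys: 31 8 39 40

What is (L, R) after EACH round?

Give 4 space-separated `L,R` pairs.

Answer: 109,50 50,250 250,47 47,165

Derivation:
Round 1 (k=31): L=109 R=50
Round 2 (k=8): L=50 R=250
Round 3 (k=39): L=250 R=47
Round 4 (k=40): L=47 R=165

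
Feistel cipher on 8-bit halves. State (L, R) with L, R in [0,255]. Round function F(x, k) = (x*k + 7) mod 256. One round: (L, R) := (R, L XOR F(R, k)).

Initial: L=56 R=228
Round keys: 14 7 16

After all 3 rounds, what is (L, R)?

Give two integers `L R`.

Round 1 (k=14): L=228 R=71
Round 2 (k=7): L=71 R=28
Round 3 (k=16): L=28 R=128

Answer: 28 128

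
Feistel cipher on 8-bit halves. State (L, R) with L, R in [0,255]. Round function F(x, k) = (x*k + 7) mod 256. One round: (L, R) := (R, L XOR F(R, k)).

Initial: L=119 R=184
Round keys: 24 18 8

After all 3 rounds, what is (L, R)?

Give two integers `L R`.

Round 1 (k=24): L=184 R=48
Round 2 (k=18): L=48 R=223
Round 3 (k=8): L=223 R=207

Answer: 223 207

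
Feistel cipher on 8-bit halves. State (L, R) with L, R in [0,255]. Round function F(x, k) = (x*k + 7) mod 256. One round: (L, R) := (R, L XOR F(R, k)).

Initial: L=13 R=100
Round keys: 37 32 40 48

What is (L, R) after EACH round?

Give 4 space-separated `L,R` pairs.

Answer: 100,118 118,163 163,9 9,20

Derivation:
Round 1 (k=37): L=100 R=118
Round 2 (k=32): L=118 R=163
Round 3 (k=40): L=163 R=9
Round 4 (k=48): L=9 R=20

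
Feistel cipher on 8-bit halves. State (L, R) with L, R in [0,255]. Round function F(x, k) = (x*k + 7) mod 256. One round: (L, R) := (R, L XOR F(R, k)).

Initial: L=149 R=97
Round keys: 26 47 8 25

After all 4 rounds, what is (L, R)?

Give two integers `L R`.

Answer: 227 0

Derivation:
Round 1 (k=26): L=97 R=116
Round 2 (k=47): L=116 R=50
Round 3 (k=8): L=50 R=227
Round 4 (k=25): L=227 R=0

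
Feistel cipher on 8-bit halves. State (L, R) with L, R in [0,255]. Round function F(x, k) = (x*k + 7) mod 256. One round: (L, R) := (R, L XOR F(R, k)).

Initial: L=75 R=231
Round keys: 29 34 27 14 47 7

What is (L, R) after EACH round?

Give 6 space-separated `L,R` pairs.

Answer: 231,121 121,254 254,168 168,201 201,70 70,56

Derivation:
Round 1 (k=29): L=231 R=121
Round 2 (k=34): L=121 R=254
Round 3 (k=27): L=254 R=168
Round 4 (k=14): L=168 R=201
Round 5 (k=47): L=201 R=70
Round 6 (k=7): L=70 R=56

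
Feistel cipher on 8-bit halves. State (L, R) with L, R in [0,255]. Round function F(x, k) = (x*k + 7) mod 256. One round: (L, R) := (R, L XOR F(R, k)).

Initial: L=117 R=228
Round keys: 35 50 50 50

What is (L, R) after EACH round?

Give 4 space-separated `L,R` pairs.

Round 1 (k=35): L=228 R=70
Round 2 (k=50): L=70 R=87
Round 3 (k=50): L=87 R=67
Round 4 (k=50): L=67 R=74

Answer: 228,70 70,87 87,67 67,74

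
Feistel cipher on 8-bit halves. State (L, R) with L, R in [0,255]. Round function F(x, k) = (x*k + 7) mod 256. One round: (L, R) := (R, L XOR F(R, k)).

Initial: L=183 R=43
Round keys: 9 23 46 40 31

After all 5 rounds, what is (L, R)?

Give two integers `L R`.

Answer: 110 1

Derivation:
Round 1 (k=9): L=43 R=61
Round 2 (k=23): L=61 R=169
Round 3 (k=46): L=169 R=88
Round 4 (k=40): L=88 R=110
Round 5 (k=31): L=110 R=1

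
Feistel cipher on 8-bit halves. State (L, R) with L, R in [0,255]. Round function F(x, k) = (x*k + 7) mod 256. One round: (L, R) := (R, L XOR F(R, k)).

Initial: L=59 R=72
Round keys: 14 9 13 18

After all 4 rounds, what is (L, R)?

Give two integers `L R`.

Round 1 (k=14): L=72 R=204
Round 2 (k=9): L=204 R=123
Round 3 (k=13): L=123 R=138
Round 4 (k=18): L=138 R=192

Answer: 138 192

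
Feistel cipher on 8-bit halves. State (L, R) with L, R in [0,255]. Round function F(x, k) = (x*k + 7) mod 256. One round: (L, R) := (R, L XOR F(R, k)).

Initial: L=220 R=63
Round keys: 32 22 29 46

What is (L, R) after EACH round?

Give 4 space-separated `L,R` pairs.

Round 1 (k=32): L=63 R=59
Round 2 (k=22): L=59 R=38
Round 3 (k=29): L=38 R=110
Round 4 (k=46): L=110 R=237

Answer: 63,59 59,38 38,110 110,237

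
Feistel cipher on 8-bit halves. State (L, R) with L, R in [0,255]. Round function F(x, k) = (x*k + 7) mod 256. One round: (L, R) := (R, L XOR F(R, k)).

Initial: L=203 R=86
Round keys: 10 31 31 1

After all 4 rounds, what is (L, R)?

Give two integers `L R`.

Answer: 182 180

Derivation:
Round 1 (k=10): L=86 R=168
Round 2 (k=31): L=168 R=9
Round 3 (k=31): L=9 R=182
Round 4 (k=1): L=182 R=180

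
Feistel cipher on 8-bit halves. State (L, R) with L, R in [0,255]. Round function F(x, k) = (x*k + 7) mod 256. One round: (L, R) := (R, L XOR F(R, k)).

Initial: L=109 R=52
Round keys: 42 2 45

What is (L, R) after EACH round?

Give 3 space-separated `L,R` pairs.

Round 1 (k=42): L=52 R=226
Round 2 (k=2): L=226 R=255
Round 3 (k=45): L=255 R=56

Answer: 52,226 226,255 255,56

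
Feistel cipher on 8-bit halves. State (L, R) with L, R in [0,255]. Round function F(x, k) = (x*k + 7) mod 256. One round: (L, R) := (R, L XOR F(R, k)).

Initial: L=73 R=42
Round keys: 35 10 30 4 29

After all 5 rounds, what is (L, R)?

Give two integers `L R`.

Answer: 158 156

Derivation:
Round 1 (k=35): L=42 R=140
Round 2 (k=10): L=140 R=85
Round 3 (k=30): L=85 R=113
Round 4 (k=4): L=113 R=158
Round 5 (k=29): L=158 R=156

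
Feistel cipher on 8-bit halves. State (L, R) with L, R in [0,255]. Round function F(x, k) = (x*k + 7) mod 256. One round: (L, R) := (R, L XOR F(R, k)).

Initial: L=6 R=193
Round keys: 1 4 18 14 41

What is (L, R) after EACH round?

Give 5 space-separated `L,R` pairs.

Round 1 (k=1): L=193 R=206
Round 2 (k=4): L=206 R=254
Round 3 (k=18): L=254 R=45
Round 4 (k=14): L=45 R=131
Round 5 (k=41): L=131 R=47

Answer: 193,206 206,254 254,45 45,131 131,47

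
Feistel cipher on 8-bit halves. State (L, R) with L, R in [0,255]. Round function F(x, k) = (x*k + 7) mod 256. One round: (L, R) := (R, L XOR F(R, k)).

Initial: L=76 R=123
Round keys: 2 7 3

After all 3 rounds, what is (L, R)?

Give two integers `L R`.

Answer: 165 71

Derivation:
Round 1 (k=2): L=123 R=177
Round 2 (k=7): L=177 R=165
Round 3 (k=3): L=165 R=71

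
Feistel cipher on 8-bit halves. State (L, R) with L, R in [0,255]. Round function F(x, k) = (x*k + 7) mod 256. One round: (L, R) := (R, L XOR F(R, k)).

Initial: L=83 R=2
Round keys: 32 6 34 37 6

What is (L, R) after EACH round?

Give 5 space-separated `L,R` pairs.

Answer: 2,20 20,125 125,181 181,77 77,96

Derivation:
Round 1 (k=32): L=2 R=20
Round 2 (k=6): L=20 R=125
Round 3 (k=34): L=125 R=181
Round 4 (k=37): L=181 R=77
Round 5 (k=6): L=77 R=96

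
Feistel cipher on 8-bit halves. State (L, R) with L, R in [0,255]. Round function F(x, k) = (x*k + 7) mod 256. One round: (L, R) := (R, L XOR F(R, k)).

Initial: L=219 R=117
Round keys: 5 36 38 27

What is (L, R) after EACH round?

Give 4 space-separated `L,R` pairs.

Answer: 117,139 139,230 230,160 160,1

Derivation:
Round 1 (k=5): L=117 R=139
Round 2 (k=36): L=139 R=230
Round 3 (k=38): L=230 R=160
Round 4 (k=27): L=160 R=1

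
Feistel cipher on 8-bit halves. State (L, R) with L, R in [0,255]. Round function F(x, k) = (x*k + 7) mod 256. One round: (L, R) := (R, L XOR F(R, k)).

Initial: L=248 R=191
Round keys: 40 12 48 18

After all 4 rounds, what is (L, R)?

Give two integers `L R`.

Answer: 224 163

Derivation:
Round 1 (k=40): L=191 R=39
Round 2 (k=12): L=39 R=100
Round 3 (k=48): L=100 R=224
Round 4 (k=18): L=224 R=163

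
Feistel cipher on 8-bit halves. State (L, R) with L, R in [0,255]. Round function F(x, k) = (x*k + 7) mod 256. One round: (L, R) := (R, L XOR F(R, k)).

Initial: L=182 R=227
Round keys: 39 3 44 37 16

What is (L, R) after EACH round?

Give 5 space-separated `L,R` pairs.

Round 1 (k=39): L=227 R=42
Round 2 (k=3): L=42 R=102
Round 3 (k=44): L=102 R=165
Round 4 (k=37): L=165 R=134
Round 5 (k=16): L=134 R=194

Answer: 227,42 42,102 102,165 165,134 134,194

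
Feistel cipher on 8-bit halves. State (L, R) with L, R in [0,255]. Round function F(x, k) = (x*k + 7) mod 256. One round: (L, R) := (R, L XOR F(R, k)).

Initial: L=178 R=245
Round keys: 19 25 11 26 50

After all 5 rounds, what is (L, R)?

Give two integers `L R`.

Round 1 (k=19): L=245 R=132
Round 2 (k=25): L=132 R=30
Round 3 (k=11): L=30 R=213
Round 4 (k=26): L=213 R=183
Round 5 (k=50): L=183 R=16

Answer: 183 16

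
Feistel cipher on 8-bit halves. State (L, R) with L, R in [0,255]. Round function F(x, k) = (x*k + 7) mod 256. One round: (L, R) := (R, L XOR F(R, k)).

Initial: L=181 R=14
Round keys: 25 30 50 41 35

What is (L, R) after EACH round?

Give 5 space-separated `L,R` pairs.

Answer: 14,208 208,105 105,89 89,33 33,211

Derivation:
Round 1 (k=25): L=14 R=208
Round 2 (k=30): L=208 R=105
Round 3 (k=50): L=105 R=89
Round 4 (k=41): L=89 R=33
Round 5 (k=35): L=33 R=211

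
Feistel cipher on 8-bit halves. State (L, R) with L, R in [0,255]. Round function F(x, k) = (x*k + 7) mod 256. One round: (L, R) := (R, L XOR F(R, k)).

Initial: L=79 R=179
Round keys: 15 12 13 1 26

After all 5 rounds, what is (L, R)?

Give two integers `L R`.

Round 1 (k=15): L=179 R=203
Round 2 (k=12): L=203 R=56
Round 3 (k=13): L=56 R=20
Round 4 (k=1): L=20 R=35
Round 5 (k=26): L=35 R=129

Answer: 35 129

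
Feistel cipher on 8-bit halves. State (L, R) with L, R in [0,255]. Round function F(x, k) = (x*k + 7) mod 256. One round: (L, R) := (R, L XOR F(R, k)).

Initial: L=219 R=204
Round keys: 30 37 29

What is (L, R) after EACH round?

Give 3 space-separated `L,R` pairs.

Round 1 (k=30): L=204 R=52
Round 2 (k=37): L=52 R=71
Round 3 (k=29): L=71 R=38

Answer: 204,52 52,71 71,38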